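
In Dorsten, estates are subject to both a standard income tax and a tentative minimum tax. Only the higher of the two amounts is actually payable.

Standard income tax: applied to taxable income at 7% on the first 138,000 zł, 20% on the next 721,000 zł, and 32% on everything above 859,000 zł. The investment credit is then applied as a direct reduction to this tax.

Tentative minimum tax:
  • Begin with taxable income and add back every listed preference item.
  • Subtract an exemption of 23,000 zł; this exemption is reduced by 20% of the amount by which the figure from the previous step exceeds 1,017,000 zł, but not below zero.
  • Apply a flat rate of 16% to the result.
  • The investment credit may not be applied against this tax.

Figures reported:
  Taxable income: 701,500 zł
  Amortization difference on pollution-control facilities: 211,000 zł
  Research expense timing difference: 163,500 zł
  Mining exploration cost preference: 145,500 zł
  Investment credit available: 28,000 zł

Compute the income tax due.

195,440 zł

Tentative minimum tax:
  Adjusted income: 701,500 zł + 211,000 zł + 163,500 zł + 145,500 zł = 1,221,500 zł
  Exemption: 20% × (1,221,500 zł − 1,017,000 zł) = 40,900 zł ≥ 23,000 zł, so the exemption is fully phased out
  Base: 1,221,500 zł − 0 zł = 1,221,500 zł
  1,221,500 zł × 16% = 195,440 zł

Standard income tax:
  138,000 zł × 7% = 9,660 zł
  563,500 zł × 20% = 112,700 zł
  → 122,360 zł
  Less investment credit 28,000 zł → 94,360 zł

195,440 zł > 94,360 zł, so the tentative minimum tax is the binding amount.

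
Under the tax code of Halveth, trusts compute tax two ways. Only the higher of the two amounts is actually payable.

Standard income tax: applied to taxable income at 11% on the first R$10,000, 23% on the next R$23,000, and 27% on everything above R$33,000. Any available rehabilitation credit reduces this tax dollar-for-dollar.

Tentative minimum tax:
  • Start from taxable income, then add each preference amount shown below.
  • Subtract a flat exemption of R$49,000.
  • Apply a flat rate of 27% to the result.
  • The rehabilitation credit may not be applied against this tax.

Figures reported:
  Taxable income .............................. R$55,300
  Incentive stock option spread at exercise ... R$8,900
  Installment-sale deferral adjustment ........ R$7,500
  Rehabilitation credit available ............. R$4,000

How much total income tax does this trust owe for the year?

Standard income tax:
  R$10,000 × 11% = R$1,100
  R$23,000 × 23% = R$5,290
  R$22,300 × 27% = R$6,021
  → R$12,411
  Less rehabilitation credit R$4,000 → R$8,411

Tentative minimum tax:
  Adjusted income: R$55,300 + R$8,900 + R$7,500 = R$71,700
  Less exemption R$49,000 → base R$22,700
  R$22,700 × 27% = R$6,129

R$8,411 > R$6,129, so the standard income tax governs.

R$8,411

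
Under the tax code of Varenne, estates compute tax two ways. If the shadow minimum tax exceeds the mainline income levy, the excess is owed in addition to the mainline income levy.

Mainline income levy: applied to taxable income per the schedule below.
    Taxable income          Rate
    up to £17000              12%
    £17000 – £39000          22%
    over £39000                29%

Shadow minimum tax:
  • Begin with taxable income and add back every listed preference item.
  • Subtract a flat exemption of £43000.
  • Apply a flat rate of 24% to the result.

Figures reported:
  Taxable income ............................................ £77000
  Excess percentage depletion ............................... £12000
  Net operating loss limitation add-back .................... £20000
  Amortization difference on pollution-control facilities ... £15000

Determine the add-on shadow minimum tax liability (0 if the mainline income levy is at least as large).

Mainline income levy:
  £17000 × 12% = £2040
  £22000 × 22% = £4840
  £38000 × 29% = £11020
  → £17900

Shadow minimum tax:
  Adjusted income: £77000 + £12000 + £20000 + £15000 = £124000
  Less exemption £43000 → base £81000
  £81000 × 24% = £19440

Excess of shadow minimum tax over mainline income levy: £19440 − £17900 = £1540.

£1540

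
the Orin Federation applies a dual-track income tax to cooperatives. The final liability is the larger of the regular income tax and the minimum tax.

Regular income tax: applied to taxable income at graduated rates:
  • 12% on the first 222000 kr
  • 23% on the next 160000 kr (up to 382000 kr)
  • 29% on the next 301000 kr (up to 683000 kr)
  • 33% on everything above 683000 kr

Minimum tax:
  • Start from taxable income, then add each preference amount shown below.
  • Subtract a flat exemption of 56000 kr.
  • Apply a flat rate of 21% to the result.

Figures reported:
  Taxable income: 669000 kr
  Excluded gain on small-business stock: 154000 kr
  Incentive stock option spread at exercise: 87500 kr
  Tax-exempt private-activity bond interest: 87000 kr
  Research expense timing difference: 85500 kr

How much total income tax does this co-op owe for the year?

Minimum tax:
  Adjusted income: 669000 kr + 154000 kr + 87500 kr + 87000 kr + 85500 kr = 1083000 kr
  Less exemption 56000 kr → base 1027000 kr
  1027000 kr × 21% = 215670 kr

Regular income tax:
  222000 kr × 12% = 26640 kr
  160000 kr × 23% = 36800 kr
  287000 kr × 29% = 83230 kr
  → 146670 kr

215670 kr > 146670 kr, so the minimum tax is the binding amount.

215670 kr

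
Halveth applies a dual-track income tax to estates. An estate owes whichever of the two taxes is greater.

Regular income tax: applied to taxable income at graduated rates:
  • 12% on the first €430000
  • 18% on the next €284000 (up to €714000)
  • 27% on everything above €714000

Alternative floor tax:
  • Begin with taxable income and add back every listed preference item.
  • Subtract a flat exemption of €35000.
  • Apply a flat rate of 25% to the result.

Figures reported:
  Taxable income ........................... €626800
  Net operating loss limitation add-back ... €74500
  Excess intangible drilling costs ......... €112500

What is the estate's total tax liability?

€194700

Alternative floor tax:
  Adjusted income: €626800 + €74500 + €112500 = €813800
  Less exemption €35000 → base €778800
  €778800 × 25% = €194700

Regular income tax:
  €430000 × 12% = €51600
  €196800 × 18% = €35424
  → €87024

€194700 > €87024, so the alternative floor tax is the binding amount.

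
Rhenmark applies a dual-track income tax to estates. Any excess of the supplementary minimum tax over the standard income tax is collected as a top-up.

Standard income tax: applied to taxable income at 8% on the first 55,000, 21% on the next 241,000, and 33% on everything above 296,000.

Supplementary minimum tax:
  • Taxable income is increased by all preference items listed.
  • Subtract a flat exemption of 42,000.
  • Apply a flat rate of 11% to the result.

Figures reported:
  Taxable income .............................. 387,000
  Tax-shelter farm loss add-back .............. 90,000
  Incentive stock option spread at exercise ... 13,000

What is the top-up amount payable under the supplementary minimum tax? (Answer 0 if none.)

Standard income tax:
  55,000 × 8% = 4,400
  241,000 × 21% = 50,610
  91,000 × 33% = 30,030
  → 85,040

Supplementary minimum tax:
  Adjusted income: 387,000 + 90,000 + 13,000 = 490,000
  Less exemption 42,000 → base 448,000
  448,000 × 11% = 49,280

49,280 ≤ 85,040, so no add-on is due.

0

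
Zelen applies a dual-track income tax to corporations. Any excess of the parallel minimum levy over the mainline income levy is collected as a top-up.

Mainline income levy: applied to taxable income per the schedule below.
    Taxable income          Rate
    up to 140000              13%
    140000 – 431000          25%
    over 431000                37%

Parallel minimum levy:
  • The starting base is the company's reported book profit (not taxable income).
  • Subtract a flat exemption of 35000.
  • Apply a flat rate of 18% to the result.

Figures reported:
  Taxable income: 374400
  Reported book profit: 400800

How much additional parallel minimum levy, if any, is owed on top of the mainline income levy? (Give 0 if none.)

0

Parallel minimum levy:
  Base (reported book profit): 400800
  Less exemption 35000 → base 365800
  365800 × 18% = 65844

Mainline income levy:
  140000 × 13% = 18200
  234400 × 25% = 58600
  → 76800

65844 ≤ 76800, so no add-on is due.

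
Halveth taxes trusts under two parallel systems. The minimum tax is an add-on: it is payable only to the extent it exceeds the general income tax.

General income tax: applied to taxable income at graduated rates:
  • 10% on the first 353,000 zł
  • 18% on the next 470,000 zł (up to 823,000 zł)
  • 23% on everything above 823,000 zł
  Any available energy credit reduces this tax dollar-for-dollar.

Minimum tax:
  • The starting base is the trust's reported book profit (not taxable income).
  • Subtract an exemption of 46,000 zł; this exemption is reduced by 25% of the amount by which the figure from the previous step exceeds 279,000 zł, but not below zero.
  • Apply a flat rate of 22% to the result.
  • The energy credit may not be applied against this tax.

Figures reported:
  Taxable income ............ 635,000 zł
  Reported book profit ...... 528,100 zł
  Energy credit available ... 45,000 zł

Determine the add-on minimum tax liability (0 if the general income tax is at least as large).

General income tax:
  353,000 zł × 10% = 35,300 zł
  282,000 zł × 18% = 50,760 zł
  → 86,060 zł
  Less energy credit 45,000 zł → 41,060 zł

Minimum tax:
  Base (reported book profit): 528,100 zł
  Exemption: 25% × (528,100 zł − 279,000 zł) = 62,275 zł ≥ 46,000 zł, so the exemption is fully phased out
  Base: 528,100 zł − 0 zł = 528,100 zł
  528,100 zł × 22% = 116,182 zł

Excess of minimum tax over general income tax: 116,182 zł − 41,060 zł = 75,122 zł.

75,122 zł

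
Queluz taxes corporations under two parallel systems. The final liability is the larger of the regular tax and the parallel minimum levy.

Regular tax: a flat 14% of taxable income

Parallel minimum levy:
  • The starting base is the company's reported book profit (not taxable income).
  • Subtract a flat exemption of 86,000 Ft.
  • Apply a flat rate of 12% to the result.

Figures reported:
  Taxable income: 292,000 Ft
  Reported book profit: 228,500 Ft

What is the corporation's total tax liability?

40,880 Ft

Regular tax:
  292,000 Ft × 14% = 40,880 Ft

Parallel minimum levy:
  Base (reported book profit): 228,500 Ft
  Less exemption 86,000 Ft → base 142,500 Ft
  142,500 Ft × 12% = 17,100 Ft

40,880 Ft > 17,100 Ft, so the regular tax governs.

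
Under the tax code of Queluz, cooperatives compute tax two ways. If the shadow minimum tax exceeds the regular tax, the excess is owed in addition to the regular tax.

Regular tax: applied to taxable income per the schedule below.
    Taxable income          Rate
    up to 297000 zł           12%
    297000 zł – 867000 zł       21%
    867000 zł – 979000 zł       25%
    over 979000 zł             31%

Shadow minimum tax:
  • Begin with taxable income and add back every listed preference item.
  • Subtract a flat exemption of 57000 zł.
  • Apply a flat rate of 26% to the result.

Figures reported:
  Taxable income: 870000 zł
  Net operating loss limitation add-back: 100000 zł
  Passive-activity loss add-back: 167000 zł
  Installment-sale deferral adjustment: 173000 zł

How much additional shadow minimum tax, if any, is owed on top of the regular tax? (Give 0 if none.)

169690 zł

Shadow minimum tax:
  Adjusted income: 870000 zł + 100000 zł + 167000 zł + 173000 zł = 1310000 zł
  Less exemption 57000 zł → base 1253000 zł
  1253000 zł × 26% = 325780 zł

Regular tax:
  297000 zł × 12% = 35640 zł
  570000 zł × 21% = 119700 zł
  3000 zł × 25% = 750 zł
  → 156090 zł

Excess of shadow minimum tax over regular tax: 325780 zł − 156090 zł = 169690 zł.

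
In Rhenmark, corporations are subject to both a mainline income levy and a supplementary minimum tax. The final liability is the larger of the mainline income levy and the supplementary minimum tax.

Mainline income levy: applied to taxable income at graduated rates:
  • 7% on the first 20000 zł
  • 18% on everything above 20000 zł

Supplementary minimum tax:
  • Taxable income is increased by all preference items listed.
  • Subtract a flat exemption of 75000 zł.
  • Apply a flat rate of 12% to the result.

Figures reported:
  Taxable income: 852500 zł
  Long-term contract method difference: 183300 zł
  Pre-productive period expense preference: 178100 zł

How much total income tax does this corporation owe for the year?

151250 zł

Supplementary minimum tax:
  Adjusted income: 852500 zł + 183300 zł + 178100 zł = 1213900 zł
  Less exemption 75000 zł → base 1138900 zł
  1138900 zł × 12% = 136668 zł

Mainline income levy:
  20000 zł × 7% = 1400 zł
  832500 zł × 18% = 149850 zł
  → 151250 zł

151250 zł > 136668 zł, so the mainline income levy governs.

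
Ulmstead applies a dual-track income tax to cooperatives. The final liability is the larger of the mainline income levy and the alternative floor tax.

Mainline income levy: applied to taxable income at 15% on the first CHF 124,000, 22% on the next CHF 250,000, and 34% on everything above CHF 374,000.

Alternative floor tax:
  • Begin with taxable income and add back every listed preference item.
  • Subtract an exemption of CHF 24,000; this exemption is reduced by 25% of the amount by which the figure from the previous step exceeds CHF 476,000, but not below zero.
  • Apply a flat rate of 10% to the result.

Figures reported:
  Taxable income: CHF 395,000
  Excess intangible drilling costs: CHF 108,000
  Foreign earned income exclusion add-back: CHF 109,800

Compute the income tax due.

CHF 80,740

Mainline income levy:
  CHF 124,000 × 15% = CHF 18,600
  CHF 250,000 × 22% = CHF 55,000
  CHF 21,000 × 34% = CHF 7,140
  → CHF 80,740

Alternative floor tax:
  Adjusted income: CHF 395,000 + CHF 108,000 + CHF 109,800 = CHF 612,800
  Exemption: 25% × (CHF 612,800 − CHF 476,000) = CHF 34,200 ≥ CHF 24,000, so the exemption is fully phased out
  Base: CHF 612,800 − CHF 0 = CHF 612,800
  CHF 612,800 × 10% = CHF 61,280

CHF 80,740 > CHF 61,280, so the mainline income levy governs.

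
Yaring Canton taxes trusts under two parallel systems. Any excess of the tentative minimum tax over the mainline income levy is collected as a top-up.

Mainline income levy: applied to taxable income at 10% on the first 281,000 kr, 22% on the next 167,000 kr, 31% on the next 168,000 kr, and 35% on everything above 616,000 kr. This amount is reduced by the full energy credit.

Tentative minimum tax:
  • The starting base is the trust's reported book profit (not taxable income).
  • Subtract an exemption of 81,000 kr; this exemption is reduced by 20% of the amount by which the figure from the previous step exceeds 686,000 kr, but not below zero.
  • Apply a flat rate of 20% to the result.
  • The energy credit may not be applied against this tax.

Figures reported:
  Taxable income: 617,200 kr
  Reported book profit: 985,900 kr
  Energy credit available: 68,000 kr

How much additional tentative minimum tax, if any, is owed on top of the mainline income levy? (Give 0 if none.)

143,636 kr

Mainline income levy:
  281,000 kr × 10% = 28,100 kr
  167,000 kr × 22% = 36,740 kr
  168,000 kr × 31% = 52,080 kr
  1,200 kr × 35% = 420 kr
  → 117,340 kr
  Less energy credit 68,000 kr → 49,340 kr

Tentative minimum tax:
  Base (reported book profit): 985,900 kr
  Exemption: 81,000 kr − 20% × (985,900 kr − 686,000 kr) = 81,000 kr − 59,980 kr = 21,020 kr
  Base: 985,900 kr − 21,020 kr = 964,880 kr
  964,880 kr × 20% = 192,976 kr

Excess of tentative minimum tax over mainline income levy: 192,976 kr − 49,340 kr = 143,636 kr.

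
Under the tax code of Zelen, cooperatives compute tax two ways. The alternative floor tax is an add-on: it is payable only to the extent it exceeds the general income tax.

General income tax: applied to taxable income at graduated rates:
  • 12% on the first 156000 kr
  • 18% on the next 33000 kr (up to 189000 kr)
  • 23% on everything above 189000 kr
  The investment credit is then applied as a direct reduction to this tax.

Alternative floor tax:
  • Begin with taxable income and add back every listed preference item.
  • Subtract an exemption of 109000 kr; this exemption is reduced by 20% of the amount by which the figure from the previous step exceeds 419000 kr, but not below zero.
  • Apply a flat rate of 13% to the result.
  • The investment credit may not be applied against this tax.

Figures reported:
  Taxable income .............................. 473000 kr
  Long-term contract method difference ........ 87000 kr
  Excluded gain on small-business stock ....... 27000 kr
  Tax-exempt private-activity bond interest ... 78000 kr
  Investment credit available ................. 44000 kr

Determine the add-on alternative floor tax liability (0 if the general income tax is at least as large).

General income tax:
  156000 kr × 12% = 18720 kr
  33000 kr × 18% = 5940 kr
  284000 kr × 23% = 65320 kr
  → 89980 kr
  Less investment credit 44000 kr → 45980 kr

Alternative floor tax:
  Adjusted income: 473000 kr + 87000 kr + 27000 kr + 78000 kr = 665000 kr
  Exemption: 109000 kr − 20% × (665000 kr − 419000 kr) = 109000 kr − 49200 kr = 59800 kr
  Base: 665000 kr − 59800 kr = 605200 kr
  605200 kr × 13% = 78676 kr

Excess of alternative floor tax over general income tax: 78676 kr − 45980 kr = 32696 kr.

32696 kr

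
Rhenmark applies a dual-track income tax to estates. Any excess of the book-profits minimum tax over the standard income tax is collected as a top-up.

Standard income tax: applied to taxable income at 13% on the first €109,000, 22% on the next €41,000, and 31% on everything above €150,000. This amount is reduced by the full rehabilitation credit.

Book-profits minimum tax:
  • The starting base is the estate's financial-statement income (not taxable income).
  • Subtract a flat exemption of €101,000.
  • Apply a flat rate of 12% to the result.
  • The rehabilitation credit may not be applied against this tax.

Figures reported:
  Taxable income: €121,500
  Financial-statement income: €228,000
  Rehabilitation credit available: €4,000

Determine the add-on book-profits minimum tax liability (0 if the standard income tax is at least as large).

€2,320

Standard income tax:
  €109,000 × 13% = €14,170
  €12,500 × 22% = €2,750
  → €16,920
  Less rehabilitation credit €4,000 → €12,920

Book-profits minimum tax:
  Base (financial-statement income): €228,000
  Less exemption €101,000 → base €127,000
  €127,000 × 12% = €15,240

Excess of book-profits minimum tax over standard income tax: €15,240 − €12,920 = €2,320.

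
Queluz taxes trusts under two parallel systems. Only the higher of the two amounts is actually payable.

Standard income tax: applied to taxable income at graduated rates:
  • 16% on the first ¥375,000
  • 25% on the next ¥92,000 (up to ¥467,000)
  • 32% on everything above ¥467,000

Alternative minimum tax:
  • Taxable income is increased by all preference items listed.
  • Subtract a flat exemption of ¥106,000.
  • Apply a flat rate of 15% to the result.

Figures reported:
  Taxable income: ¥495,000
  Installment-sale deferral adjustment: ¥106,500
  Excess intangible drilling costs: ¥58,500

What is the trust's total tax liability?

¥91,960

Standard income tax:
  ¥375,000 × 16% = ¥60,000
  ¥92,000 × 25% = ¥23,000
  ¥28,000 × 32% = ¥8,960
  → ¥91,960

Alternative minimum tax:
  Adjusted income: ¥495,000 + ¥106,500 + ¥58,500 = ¥660,000
  Less exemption ¥106,000 → base ¥554,000
  ¥554,000 × 15% = ¥83,100

¥91,960 > ¥83,100, so the standard income tax governs.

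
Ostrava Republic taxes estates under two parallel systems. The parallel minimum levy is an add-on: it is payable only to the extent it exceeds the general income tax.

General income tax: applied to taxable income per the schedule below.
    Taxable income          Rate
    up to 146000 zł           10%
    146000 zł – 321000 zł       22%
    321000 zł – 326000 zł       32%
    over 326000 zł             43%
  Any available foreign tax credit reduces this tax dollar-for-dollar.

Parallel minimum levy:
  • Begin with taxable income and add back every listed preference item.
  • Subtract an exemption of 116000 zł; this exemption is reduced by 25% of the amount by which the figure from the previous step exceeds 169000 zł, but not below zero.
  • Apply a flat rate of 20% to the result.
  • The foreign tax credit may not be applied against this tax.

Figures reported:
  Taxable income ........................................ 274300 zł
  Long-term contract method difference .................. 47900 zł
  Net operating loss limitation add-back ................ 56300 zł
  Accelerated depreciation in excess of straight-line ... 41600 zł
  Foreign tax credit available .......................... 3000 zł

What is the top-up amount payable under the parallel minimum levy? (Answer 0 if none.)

33549 zł

Parallel minimum levy:
  Adjusted income: 274300 zł + 47900 zł + 56300 zł + 41600 zł = 420100 zł
  Exemption: 116000 zł − 25% × (420100 zł − 169000 zł) = 116000 zł − 62775 zł = 53225 zł
  Base: 420100 zł − 53225 zł = 366875 zł
  366875 zł × 20% = 73375 zł

General income tax:
  146000 zł × 10% = 14600 zł
  128300 zł × 22% = 28226 zł
  → 42826 zł
  Less foreign tax credit 3000 zł → 39826 zł

Excess of parallel minimum levy over general income tax: 73375 zł − 39826 zł = 33549 zł.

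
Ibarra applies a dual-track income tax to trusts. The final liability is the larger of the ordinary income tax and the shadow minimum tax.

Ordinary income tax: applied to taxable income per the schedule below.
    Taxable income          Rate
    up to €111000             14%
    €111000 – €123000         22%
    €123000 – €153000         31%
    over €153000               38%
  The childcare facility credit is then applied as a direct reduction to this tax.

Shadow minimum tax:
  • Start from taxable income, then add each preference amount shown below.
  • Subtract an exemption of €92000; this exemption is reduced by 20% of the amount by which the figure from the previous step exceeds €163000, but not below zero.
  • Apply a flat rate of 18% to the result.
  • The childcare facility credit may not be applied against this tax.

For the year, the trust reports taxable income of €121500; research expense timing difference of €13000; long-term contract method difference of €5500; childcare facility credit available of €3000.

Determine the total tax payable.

Shadow minimum tax:
  Adjusted income: €121500 + €13000 + €5500 = €140000
  Exemption: €140000 ≤ €163000, so full €92000 applies
  Base: €140000 − €92000 = €48000
  €48000 × 18% = €8640

Ordinary income tax:
  €111000 × 14% = €15540
  €10500 × 22% = €2310
  → €17850
  Less childcare facility credit €3000 → €14850

€14850 > €8640, so the ordinary income tax governs.

€14850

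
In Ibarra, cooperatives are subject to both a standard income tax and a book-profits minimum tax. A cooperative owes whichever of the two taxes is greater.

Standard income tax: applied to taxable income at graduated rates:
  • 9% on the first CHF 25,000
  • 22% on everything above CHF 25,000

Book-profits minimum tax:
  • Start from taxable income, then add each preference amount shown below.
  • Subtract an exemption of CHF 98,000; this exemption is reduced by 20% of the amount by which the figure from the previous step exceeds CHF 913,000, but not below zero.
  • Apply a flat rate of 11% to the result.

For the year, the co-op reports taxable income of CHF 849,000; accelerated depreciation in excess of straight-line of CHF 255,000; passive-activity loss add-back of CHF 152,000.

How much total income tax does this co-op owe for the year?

Standard income tax:
  CHF 25,000 × 9% = CHF 2,250
  CHF 824,000 × 22% = CHF 181,280
  → CHF 183,530

Book-profits minimum tax:
  Adjusted income: CHF 849,000 + CHF 255,000 + CHF 152,000 = CHF 1,256,000
  Exemption: CHF 98,000 − 20% × (CHF 1,256,000 − CHF 913,000) = CHF 98,000 − CHF 68,600 = CHF 29,400
  Base: CHF 1,256,000 − CHF 29,400 = CHF 1,226,600
  CHF 1,226,600 × 11% = CHF 134,926

CHF 183,530 > CHF 134,926, so the standard income tax governs.

CHF 183,530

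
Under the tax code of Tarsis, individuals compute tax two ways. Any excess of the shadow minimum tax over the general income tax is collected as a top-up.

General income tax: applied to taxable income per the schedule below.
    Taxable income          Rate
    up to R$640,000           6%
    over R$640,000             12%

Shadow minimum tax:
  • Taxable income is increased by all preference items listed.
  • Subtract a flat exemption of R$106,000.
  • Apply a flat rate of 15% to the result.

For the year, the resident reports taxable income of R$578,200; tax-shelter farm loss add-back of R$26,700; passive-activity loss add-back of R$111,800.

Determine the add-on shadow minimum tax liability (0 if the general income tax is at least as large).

R$56,913

Shadow minimum tax:
  Adjusted income: R$578,200 + R$26,700 + R$111,800 = R$716,700
  Less exemption R$106,000 → base R$610,700
  R$610,700 × 15% = R$91,605

General income tax:
  R$578,200 × 6% = R$34,692

Excess of shadow minimum tax over general income tax: R$91,605 − R$34,692 = R$56,913.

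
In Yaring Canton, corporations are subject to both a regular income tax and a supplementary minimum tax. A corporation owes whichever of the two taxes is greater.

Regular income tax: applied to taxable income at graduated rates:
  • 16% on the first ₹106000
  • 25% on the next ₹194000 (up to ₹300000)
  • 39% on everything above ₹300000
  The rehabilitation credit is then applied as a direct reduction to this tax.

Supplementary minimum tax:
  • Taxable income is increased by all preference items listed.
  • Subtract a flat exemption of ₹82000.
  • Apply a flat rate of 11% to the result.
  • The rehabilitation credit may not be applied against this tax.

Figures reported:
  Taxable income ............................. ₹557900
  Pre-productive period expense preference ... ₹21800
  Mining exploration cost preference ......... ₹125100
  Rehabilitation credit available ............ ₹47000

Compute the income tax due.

Regular income tax:
  ₹106000 × 16% = ₹16960
  ₹194000 × 25% = ₹48500
  ₹257900 × 39% = ₹100581
  → ₹166041
  Less rehabilitation credit ₹47000 → ₹119041

Supplementary minimum tax:
  Adjusted income: ₹557900 + ₹21800 + ₹125100 = ₹704800
  Less exemption ₹82000 → base ₹622800
  ₹622800 × 11% = ₹68508

₹119041 > ₹68508, so the regular income tax governs.

₹119041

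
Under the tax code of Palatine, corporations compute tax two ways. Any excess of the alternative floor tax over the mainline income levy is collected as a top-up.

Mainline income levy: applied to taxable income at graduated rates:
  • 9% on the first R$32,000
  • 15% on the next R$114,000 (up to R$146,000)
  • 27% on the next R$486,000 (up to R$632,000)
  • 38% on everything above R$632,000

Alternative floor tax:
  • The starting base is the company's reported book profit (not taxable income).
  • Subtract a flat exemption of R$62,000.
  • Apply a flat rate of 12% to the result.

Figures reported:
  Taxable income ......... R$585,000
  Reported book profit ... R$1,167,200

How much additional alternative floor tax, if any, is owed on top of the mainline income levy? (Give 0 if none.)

Mainline income levy:
  R$32,000 × 9% = R$2,880
  R$114,000 × 15% = R$17,100
  R$439,000 × 27% = R$118,530
  → R$138,510

Alternative floor tax:
  Base (reported book profit): R$1,167,200
  Less exemption R$62,000 → base R$1,105,200
  R$1,105,200 × 12% = R$132,624

R$132,624 ≤ R$138,510, so no add-on is due.

R$0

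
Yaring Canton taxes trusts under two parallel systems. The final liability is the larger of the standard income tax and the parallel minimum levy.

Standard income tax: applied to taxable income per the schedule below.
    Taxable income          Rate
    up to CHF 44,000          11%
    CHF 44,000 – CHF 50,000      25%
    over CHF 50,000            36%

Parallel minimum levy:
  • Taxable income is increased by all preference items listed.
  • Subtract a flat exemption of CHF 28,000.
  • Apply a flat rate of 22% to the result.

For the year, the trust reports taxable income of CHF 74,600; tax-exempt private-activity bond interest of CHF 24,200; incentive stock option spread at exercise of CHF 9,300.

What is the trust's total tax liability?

CHF 17,622

Standard income tax:
  CHF 44,000 × 11% = CHF 4,840
  CHF 6,000 × 25% = CHF 1,500
  CHF 24,600 × 36% = CHF 8,856
  → CHF 15,196

Parallel minimum levy:
  Adjusted income: CHF 74,600 + CHF 24,200 + CHF 9,300 = CHF 108,100
  Less exemption CHF 28,000 → base CHF 80,100
  CHF 80,100 × 22% = CHF 17,622

CHF 17,622 > CHF 15,196, so the parallel minimum levy is the binding amount.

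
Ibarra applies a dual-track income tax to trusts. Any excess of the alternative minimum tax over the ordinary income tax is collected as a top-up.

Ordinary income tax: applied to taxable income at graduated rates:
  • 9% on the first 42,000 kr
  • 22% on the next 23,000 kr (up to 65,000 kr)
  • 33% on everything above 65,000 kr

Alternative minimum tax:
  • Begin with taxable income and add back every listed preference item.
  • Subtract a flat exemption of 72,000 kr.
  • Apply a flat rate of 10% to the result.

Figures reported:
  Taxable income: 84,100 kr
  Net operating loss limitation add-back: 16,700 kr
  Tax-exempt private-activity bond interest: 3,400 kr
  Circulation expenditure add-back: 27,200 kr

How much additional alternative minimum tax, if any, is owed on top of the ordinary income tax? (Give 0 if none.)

Alternative minimum tax:
  Adjusted income: 84,100 kr + 16,700 kr + 3,400 kr + 27,200 kr = 131,400 kr
  Less exemption 72,000 kr → base 59,400 kr
  59,400 kr × 10% = 5,940 kr

Ordinary income tax:
  42,000 kr × 9% = 3,780 kr
  23,000 kr × 22% = 5,060 kr
  19,100 kr × 33% = 6,303 kr
  → 15,143 kr

5,940 kr ≤ 15,143 kr, so no add-on is due.

0 kr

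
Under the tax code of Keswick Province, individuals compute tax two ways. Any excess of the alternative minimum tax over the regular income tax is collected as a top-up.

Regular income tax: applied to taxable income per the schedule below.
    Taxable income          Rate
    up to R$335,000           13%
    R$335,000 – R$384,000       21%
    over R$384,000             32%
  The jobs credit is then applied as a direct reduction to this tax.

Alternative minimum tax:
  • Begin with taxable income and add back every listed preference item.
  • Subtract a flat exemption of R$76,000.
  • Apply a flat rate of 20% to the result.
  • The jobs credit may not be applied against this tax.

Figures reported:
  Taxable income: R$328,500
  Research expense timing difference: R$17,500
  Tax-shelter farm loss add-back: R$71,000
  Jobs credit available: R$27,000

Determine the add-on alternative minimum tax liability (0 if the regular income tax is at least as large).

R$52,495

Regular income tax:
  R$328,500 × 13% = R$42,705
  Less jobs credit R$27,000 → R$15,705

Alternative minimum tax:
  Adjusted income: R$328,500 + R$17,500 + R$71,000 = R$417,000
  Less exemption R$76,000 → base R$341,000
  R$341,000 × 20% = R$68,200

Excess of alternative minimum tax over regular income tax: R$68,200 − R$15,705 = R$52,495.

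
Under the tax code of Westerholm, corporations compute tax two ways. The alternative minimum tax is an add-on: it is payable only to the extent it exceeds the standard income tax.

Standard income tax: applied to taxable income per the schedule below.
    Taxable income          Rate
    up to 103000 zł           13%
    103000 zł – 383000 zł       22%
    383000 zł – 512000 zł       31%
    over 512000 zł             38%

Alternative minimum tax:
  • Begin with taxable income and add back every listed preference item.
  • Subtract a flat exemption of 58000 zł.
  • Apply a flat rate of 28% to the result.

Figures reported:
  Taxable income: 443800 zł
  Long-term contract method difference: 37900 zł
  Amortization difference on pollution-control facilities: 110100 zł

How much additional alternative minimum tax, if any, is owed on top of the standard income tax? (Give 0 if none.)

55626 zł

Standard income tax:
  103000 zł × 13% = 13390 zł
  280000 zł × 22% = 61600 zł
  60800 zł × 31% = 18848 zł
  → 93838 zł

Alternative minimum tax:
  Adjusted income: 443800 zł + 37900 zł + 110100 zł = 591800 zł
  Less exemption 58000 zł → base 533800 zł
  533800 zł × 28% = 149464 zł

Excess of alternative minimum tax over standard income tax: 149464 zł − 93838 zł = 55626 zł.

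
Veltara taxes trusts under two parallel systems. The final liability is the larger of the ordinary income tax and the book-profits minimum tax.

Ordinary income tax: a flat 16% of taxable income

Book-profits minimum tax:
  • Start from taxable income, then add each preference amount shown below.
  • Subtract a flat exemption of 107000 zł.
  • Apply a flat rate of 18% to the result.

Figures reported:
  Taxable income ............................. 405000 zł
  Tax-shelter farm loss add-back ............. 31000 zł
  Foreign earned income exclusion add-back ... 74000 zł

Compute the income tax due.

Book-profits minimum tax:
  Adjusted income: 405000 zł + 31000 zł + 74000 zł = 510000 zł
  Less exemption 107000 zł → base 403000 zł
  403000 zł × 18% = 72540 zł

Ordinary income tax:
  405000 zł × 16% = 64800 zł

72540 zł > 64800 zł, so the book-profits minimum tax is the binding amount.

72540 zł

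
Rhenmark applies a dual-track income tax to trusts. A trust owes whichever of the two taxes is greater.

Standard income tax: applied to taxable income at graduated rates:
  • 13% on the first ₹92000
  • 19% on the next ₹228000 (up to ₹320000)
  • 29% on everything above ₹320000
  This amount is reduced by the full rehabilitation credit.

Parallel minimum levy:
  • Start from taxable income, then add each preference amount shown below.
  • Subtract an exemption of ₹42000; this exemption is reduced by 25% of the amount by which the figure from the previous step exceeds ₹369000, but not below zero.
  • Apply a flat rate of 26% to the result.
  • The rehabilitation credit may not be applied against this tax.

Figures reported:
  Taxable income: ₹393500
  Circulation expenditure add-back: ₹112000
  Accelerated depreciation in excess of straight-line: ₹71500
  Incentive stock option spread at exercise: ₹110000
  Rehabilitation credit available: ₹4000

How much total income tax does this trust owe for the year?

Parallel minimum levy:
  Adjusted income: ₹393500 + ₹112000 + ₹71500 + ₹110000 = ₹687000
  Exemption: 25% × (₹687000 − ₹369000) = ₹79500 ≥ ₹42000, so the exemption is fully phased out
  Base: ₹687000 − ₹0 = ₹687000
  ₹687000 × 26% = ₹178620

Standard income tax:
  ₹92000 × 13% = ₹11960
  ₹228000 × 19% = ₹43320
  ₹73500 × 29% = ₹21315
  → ₹76595
  Less rehabilitation credit ₹4000 → ₹72595

₹178620 > ₹72595, so the parallel minimum levy is the binding amount.

₹178620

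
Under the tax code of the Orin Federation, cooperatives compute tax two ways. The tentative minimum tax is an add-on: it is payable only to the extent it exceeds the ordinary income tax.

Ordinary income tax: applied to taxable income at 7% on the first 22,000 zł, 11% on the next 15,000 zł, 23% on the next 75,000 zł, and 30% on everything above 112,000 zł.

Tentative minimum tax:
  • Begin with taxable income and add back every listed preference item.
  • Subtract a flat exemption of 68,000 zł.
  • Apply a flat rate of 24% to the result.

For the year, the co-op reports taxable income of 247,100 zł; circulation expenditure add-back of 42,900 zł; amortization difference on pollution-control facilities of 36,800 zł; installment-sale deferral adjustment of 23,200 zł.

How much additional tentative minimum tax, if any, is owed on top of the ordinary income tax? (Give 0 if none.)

Ordinary income tax:
  22,000 zł × 7% = 1,540 zł
  15,000 zł × 11% = 1,650 zł
  75,000 zł × 23% = 17,250 zł
  135,100 zł × 30% = 40,530 zł
  → 60,970 zł

Tentative minimum tax:
  Adjusted income: 247,100 zł + 42,900 zł + 36,800 zł + 23,200 zł = 350,000 zł
  Less exemption 68,000 zł → base 282,000 zł
  282,000 zł × 24% = 67,680 zł

Excess of tentative minimum tax over ordinary income tax: 67,680 zł − 60,970 zł = 6,710 zł.

6,710 zł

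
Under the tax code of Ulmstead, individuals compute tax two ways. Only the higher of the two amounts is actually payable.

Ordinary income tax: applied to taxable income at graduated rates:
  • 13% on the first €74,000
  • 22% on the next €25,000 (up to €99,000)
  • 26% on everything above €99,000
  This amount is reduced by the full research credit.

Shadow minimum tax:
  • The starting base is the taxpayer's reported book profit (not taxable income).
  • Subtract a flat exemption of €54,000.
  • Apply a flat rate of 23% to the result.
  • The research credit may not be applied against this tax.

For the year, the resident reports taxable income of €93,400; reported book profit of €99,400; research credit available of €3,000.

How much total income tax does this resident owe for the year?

Ordinary income tax:
  €74,000 × 13% = €9,620
  €19,400 × 22% = €4,268
  → €13,888
  Less research credit €3,000 → €10,888

Shadow minimum tax:
  Base (reported book profit): €99,400
  Less exemption €54,000 → base €45,400
  €45,400 × 23% = €10,442

€10,888 > €10,442, so the ordinary income tax governs.

€10,888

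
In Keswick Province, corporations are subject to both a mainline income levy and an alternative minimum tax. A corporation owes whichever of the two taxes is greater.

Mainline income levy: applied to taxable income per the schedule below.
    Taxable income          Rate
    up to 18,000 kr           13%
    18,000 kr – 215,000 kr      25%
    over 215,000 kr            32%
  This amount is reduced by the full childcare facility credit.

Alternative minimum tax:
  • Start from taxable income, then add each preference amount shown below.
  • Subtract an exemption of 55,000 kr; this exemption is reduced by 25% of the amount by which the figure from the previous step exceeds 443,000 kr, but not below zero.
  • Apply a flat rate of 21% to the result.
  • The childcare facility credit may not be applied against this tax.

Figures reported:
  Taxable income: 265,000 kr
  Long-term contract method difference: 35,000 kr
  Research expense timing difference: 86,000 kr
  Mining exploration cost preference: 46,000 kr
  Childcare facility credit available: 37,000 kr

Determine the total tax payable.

Mainline income levy:
  18,000 kr × 13% = 2,340 kr
  197,000 kr × 25% = 49,250 kr
  50,000 kr × 32% = 16,000 kr
  → 67,590 kr
  Less childcare facility credit 37,000 kr → 30,590 kr

Alternative minimum tax:
  Adjusted income: 265,000 kr + 35,000 kr + 86,000 kr + 46,000 kr = 432,000 kr
  Exemption: 432,000 kr ≤ 443,000 kr, so full 55,000 kr applies
  Base: 432,000 kr − 55,000 kr = 377,000 kr
  377,000 kr × 21% = 79,170 kr

79,170 kr > 30,590 kr, so the alternative minimum tax is the binding amount.

79,170 kr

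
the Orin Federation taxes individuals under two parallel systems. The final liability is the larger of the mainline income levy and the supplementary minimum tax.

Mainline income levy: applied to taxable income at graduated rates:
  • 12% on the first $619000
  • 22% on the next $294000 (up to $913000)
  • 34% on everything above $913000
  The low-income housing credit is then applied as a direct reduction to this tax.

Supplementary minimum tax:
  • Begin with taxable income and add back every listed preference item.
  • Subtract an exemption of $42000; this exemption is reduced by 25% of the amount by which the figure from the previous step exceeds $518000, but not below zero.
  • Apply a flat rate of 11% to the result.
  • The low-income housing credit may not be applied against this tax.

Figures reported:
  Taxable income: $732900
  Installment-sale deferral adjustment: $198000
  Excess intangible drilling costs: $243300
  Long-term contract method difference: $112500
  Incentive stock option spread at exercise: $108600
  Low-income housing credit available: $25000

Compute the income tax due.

$153483

Mainline income levy:
  $619000 × 12% = $74280
  $113900 × 22% = $25058
  → $99338
  Less low-income housing credit $25000 → $74338

Supplementary minimum tax:
  Adjusted income: $732900 + $198000 + $243300 + $112500 + $108600 = $1395300
  Exemption: 25% × ($1395300 − $518000) = $219325 ≥ $42000, so the exemption is fully phased out
  Base: $1395300 − $0 = $1395300
  $1395300 × 11% = $153483

$153483 > $74338, so the supplementary minimum tax is the binding amount.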